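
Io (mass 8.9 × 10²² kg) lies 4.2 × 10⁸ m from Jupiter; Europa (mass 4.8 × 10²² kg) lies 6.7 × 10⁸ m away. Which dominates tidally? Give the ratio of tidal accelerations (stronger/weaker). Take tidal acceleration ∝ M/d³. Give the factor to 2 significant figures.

Io, by a factor of ≈ 7.5

The tide-raising term goes as M/d³ (the gradient of a 1/d² field).
Io: (8.9 × 10²²) / (4.2 × 10⁸)³ = 1.201 × 10⁻³
Europa: (4.8 × 10²²) / (6.7 × 10⁸)³ = 1.596 × 10⁻⁴
Ratio (larger/smaller) = 7.5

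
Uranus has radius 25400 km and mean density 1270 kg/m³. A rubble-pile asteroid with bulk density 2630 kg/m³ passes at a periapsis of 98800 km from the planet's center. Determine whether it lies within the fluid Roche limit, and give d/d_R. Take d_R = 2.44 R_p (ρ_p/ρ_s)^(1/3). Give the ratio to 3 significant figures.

outside; d/d_R ≈ 2.03

d_R = 2.44 × (25400 km) × (1270/2630)^(1/3) = 48620 km
d/d_R = (98800) / (48620) = 2.03
Since d/d_R > 1, the body is outside the Roche limit.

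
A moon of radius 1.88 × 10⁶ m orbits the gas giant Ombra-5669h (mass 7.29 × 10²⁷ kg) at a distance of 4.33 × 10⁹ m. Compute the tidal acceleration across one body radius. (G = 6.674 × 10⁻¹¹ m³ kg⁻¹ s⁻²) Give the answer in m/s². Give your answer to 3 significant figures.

2.25 × 10⁻⁵ m/s²

Since r ≪ d, expand the inverse-square field across one radius to get the leading 2GMr/d³ term.
Δg = 2GMr/d³
   = 2 × (6.674 × 10⁻¹¹) × (7.29 × 10²⁷) × (1.88 × 10⁶) / (4.33 × 10⁹)³
   = 2.25 × 10⁻⁵ m/s²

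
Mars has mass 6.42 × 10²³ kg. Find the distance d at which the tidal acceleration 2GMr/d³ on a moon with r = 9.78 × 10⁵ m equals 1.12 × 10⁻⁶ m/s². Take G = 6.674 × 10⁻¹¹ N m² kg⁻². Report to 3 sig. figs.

2GMr/d³ = a_tidal  ⇒  d = (2GMr / a_tidal)^(1/3)
d = (2 × 6.674×10⁻¹¹ × (6.42 × 10²³) × (9.78 × 10⁵) / (1.12 × 10⁻⁶))^(1/3)
  = 4.21 × 10⁸ m

4.21 × 10⁸ m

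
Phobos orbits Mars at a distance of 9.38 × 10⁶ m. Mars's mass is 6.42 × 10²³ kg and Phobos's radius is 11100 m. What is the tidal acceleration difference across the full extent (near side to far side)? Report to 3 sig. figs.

2.31 × 10⁻³ m/s²

Near-to-far spans 2r, so the tidal difference is twice the near-to-center value: 4GMr/d³.
a_tidal = 4GMr/d³
        = 4 × (6.674 × 10⁻¹¹) × (6.42 × 10²³) × (11100) / (9.38 × 10⁶)³
        = 2.31 × 10⁻³ m/s²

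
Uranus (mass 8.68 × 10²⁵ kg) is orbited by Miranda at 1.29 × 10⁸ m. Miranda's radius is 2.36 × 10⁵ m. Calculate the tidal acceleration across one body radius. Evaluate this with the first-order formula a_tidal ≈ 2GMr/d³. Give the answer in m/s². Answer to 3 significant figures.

1.27 × 10⁻³ m/s²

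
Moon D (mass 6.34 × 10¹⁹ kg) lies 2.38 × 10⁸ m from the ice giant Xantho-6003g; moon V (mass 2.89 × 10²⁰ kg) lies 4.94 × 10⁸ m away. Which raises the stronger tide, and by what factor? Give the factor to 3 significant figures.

Moon D, by a factor of ≈ 1.96

Compare M/d³ for the two perturbers:
Moon D: (6.34 × 10¹⁹) / (2.38 × 10⁸)³ = 4.703 × 10⁻⁶
Moon V: (2.89 × 10²⁰) / (4.94 × 10⁸)³ = 2.397 × 10⁻⁶
Ratio (larger/smaller) = 1.96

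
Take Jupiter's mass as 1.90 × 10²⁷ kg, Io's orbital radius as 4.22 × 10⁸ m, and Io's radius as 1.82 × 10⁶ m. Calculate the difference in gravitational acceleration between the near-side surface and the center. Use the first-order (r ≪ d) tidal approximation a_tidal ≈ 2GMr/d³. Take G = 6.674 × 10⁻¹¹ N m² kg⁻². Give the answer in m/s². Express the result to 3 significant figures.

6.14 × 10⁻³ m/s²

Differencing GM/(d−r)² and GM/d² to first order in r/d gives 2GMr/d³.
Δa = 2GMr/d³
   = 2 × (6.674 × 10⁻¹¹) × (1.90 × 10²⁷) × (1.82 × 10⁶) / (4.22 × 10⁸)³
   = 6.14 × 10⁻³ m/s²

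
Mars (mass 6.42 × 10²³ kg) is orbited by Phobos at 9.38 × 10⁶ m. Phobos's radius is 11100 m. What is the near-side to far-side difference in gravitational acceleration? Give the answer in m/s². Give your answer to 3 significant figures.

2.31 × 10⁻³ m/s²

Δa = 4GMr/d³
   = 4 × (6.674 × 10⁻¹¹) × (6.42 × 10²³) × (11100) / (9.38 × 10⁶)³
   = 2.31 × 10⁻³ m/s²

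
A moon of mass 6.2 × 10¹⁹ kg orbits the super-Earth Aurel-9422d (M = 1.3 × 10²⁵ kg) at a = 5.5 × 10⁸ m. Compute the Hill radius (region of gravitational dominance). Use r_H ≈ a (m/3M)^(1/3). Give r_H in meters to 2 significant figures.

6.4 × 10⁶ m

r_H ≈ a (m/3M)^(1/3)
    = (5.5 × 10⁸) × (6.2 × 10¹⁹ / (3 × 1.3 × 10²⁵))^(1/3)
    = 6.4 × 10⁶ m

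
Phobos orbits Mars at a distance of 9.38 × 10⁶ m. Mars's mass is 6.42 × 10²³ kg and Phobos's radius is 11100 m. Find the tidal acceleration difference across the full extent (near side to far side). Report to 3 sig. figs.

2.31 × 10⁻³ m/s²

Δa = 4GMr/d³
   = 4 × (6.674 × 10⁻¹¹) × (6.42 × 10²³) × (11100) / (9.38 × 10⁶)³
   = 2.31 × 10⁻³ m/s²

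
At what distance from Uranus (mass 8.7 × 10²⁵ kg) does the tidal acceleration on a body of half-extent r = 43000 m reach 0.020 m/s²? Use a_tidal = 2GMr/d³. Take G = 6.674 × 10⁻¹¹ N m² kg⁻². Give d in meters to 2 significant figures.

2.9 × 10⁷ m

2GMr/d³ = a_tidal  ⇒  d = (2GMr / a_tidal)^(1/3)
d = (2 × 6.674×10⁻¹¹ × (8.7 × 10²⁵) × (43000) / (0.020))^(1/3)
  = 2.9 × 10⁷ m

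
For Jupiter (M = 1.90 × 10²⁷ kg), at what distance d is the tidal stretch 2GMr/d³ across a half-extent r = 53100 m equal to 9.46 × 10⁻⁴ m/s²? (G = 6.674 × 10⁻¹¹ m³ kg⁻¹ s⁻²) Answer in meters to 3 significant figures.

2GMr/d³ = a_tidal  ⇒  d = (2GMr / a_tidal)^(1/3)
d = (2 × 6.674×10⁻¹¹ × (1.90 × 10²⁷) × (53100) / (9.46 × 10⁻⁴))^(1/3)
  = 2.42 × 10⁸ m

2.42 × 10⁸ m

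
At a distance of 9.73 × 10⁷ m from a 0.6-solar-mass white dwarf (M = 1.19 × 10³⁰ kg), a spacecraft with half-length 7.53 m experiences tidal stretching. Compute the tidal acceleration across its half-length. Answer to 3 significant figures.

1.30 × 10⁻³ m/s²

Δg = 2GMr/d³
   = 2 × (6.674 × 10⁻¹¹) × (1.19 × 10³⁰) × (7.53) / (9.73 × 10⁷)³
   = 1.30 × 10⁻³ m/s²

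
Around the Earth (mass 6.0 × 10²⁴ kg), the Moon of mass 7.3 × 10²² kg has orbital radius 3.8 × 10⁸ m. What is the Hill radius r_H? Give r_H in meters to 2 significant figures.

r_H ≈ a (m/3M)^(1/3)
    = (3.8 × 10⁸) × (7.3 × 10²² / (3 × 6.0 × 10²⁴))^(1/3)
    = 6.1 × 10⁷ m

6.1 × 10⁷ m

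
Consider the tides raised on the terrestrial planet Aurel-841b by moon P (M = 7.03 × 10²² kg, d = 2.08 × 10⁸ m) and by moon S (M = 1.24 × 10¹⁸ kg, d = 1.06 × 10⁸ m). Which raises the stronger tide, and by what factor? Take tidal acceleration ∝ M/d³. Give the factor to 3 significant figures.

Moon P, by a factor of ≈ 7500

Tidal stretch scales as M/d³; compute that for each body.
Moon P: (7.03 × 10²²) / (2.08 × 10⁸)³ = 7.812 × 10⁻³
Moon S: (1.24 × 10¹⁸) / (1.06 × 10⁸)³ = 1.041 × 10⁻⁶
Ratio (larger/smaller) = 7500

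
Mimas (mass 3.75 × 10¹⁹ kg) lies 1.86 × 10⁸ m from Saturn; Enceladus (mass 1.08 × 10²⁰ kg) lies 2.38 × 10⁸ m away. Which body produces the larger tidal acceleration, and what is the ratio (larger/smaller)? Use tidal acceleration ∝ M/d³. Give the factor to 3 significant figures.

Enceladus, by a factor of ≈ 1.37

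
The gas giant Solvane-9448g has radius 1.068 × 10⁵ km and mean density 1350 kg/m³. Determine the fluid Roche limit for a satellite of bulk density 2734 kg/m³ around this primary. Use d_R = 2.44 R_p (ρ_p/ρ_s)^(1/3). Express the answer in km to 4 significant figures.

d_R = 2.44 × 1.068 × 10⁵ km × (1350/2734)^(1/3)
    = 2.060 × 10⁵ km

2.060 × 10⁵ km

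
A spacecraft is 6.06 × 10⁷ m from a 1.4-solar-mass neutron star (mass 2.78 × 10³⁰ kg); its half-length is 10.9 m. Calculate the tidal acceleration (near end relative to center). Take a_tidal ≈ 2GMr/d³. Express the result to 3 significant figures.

a_tidal = 2GMr/d³
        = 2 × (6.674 × 10⁻¹¹) × (2.78 × 10³⁰) × (10.9) / (6.06 × 10⁷)³
        = 1.82 × 10⁻² m/s²

1.82 × 10⁻² m/s²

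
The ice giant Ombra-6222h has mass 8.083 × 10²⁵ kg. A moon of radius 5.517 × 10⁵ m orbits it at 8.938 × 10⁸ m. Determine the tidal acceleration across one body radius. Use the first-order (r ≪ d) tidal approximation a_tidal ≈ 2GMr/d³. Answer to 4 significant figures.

8.336 × 10⁻⁶ m/s²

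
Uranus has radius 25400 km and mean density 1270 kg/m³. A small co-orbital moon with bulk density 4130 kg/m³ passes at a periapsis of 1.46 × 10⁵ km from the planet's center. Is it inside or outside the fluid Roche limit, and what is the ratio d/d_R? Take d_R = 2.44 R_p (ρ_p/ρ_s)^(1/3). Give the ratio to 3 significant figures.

outside; d/d_R ≈ 3.49

d_R = 2.44 × (25400 km) × (1270/4130)^(1/3) = 41830 km
d/d_R = (1.46 × 10⁵) / (41830) = 3.49
Since d/d_R > 1, the body is outside the Roche limit.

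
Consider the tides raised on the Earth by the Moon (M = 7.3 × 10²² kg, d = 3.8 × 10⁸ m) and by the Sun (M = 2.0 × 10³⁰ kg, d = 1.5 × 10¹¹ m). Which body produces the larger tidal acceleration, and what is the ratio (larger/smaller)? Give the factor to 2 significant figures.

The Moon, by a factor of ≈ 2.2

The tide-raising term goes as M/d³ (the gradient of a 1/d² field).
The Moon: (7.3 × 10²²) / (3.8 × 10⁸)³ = 1.330 × 10⁻³
The Sun: (2.0 × 10³⁰) / (1.5 × 10¹¹)³ = 5.926 × 10⁻⁴
Ratio (larger/smaller) = 2.2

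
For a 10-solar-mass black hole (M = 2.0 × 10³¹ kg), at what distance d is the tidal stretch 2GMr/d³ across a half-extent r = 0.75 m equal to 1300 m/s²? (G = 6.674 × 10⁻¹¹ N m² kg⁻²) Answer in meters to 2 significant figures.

1.2 × 10⁶ m

2GMr/d³ = a_tidal  ⇒  d = (2GMr / a_tidal)^(1/3)
d = (2 × 6.674×10⁻¹¹ × (2.0 × 10³¹) × (0.75) / (1300))^(1/3)
  = 1.2 × 10⁶ m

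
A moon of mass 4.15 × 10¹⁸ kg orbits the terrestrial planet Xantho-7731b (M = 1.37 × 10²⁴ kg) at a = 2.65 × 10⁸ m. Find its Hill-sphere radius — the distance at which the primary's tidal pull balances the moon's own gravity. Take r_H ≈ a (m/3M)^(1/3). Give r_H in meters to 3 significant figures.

2.66 × 10⁶ m

r_H ≈ a (m/3M)^(1/3)
    = (2.65 × 10⁸) × (4.15 × 10¹⁸ / (3 × 1.37 × 10²⁴))^(1/3)
    = 2.66 × 10⁶ m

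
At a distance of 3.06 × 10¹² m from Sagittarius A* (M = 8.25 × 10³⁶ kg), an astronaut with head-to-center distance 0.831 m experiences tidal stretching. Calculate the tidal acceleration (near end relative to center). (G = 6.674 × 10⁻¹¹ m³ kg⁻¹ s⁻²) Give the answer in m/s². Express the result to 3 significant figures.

Δg = 2GMr/d³
   = 2 × (6.674 × 10⁻¹¹) × (8.25 × 10³⁶) × (0.831) / (3.06 × 10¹²)³
   = 3.19 × 10⁻¹¹ m/s²

3.19 × 10⁻¹¹ m/s²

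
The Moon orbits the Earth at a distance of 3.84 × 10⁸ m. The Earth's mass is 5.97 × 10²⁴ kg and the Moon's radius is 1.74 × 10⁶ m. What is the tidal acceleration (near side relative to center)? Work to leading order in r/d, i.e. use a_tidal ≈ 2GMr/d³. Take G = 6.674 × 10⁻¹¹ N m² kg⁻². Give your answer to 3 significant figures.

2.45 × 10⁻⁵ m/s²

The tidal stretch is the gradient of GM/d² times the body's extent r, hence the 1/d³ dependence.
Δg = 2GMr/d³
   = 2 × (6.674 × 10⁻¹¹) × (5.97 × 10²⁴) × (1.74 × 10⁶) / (3.84 × 10⁸)³
   = 2.45 × 10⁻⁵ m/s²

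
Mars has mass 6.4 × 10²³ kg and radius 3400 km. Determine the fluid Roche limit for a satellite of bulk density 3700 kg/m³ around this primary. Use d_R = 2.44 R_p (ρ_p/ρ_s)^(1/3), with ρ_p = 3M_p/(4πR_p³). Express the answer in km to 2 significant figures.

8400 km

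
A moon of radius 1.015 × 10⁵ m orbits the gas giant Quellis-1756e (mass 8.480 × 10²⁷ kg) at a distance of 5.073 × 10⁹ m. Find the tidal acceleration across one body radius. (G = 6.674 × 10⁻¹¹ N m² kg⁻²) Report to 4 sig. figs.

8.800 × 10⁻⁷ m/s²

Since r ≪ d, expand the inverse-square field across one radius to get the leading 2GMr/d³ term.
a_tidal = 2GMr/d³
        = 2 × (6.674 × 10⁻¹¹) × (8.480 × 10²⁷) × (1.015 × 10⁵) / (5.073 × 10⁹)³
        = 8.800 × 10⁻⁷ m/s²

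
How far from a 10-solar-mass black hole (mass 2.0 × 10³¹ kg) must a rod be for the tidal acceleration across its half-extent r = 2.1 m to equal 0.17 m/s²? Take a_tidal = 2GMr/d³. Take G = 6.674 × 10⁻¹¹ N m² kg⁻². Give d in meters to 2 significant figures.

3.2 × 10⁷ m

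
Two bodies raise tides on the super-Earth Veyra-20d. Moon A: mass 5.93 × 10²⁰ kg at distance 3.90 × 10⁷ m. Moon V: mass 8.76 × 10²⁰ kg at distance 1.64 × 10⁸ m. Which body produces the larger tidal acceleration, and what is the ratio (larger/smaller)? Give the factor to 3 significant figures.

Moon A, by a factor of ≈ 50.3

Tidal acceleration ∝ M/d³, so compare M/d³ for each.
Moon A: (5.93 × 10²⁰) / (3.90 × 10⁷)³ = 9.997 × 10⁻³
Moon V: (8.76 × 10²⁰) / (1.64 × 10⁸)³ = 1.986 × 10⁻⁴
Ratio (larger/smaller) = 50.3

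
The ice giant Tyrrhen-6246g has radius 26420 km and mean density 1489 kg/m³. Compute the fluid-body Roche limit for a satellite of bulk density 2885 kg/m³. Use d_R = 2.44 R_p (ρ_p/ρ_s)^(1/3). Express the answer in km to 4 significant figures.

d_R = 2.44 × 26420 km × (1489/2885)^(1/3)
    = 51710 km

51710 km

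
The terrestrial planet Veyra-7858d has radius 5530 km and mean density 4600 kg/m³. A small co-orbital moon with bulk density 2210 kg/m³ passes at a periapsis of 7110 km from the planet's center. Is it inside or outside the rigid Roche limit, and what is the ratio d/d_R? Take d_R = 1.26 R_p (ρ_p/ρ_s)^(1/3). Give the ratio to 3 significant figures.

inside; d/d_R ≈ 0.799

d_R = 1.26 × (5530 km) × (4600/2210)^(1/3) = 8896 km
d/d_R = (7110) / (8896) = 0.799
Since d/d_R < 1, the body is inside the Roche limit.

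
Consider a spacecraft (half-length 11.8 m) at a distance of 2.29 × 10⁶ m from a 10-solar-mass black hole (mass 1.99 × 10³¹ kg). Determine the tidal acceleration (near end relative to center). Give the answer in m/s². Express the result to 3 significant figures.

2.61 × 10³ m/s²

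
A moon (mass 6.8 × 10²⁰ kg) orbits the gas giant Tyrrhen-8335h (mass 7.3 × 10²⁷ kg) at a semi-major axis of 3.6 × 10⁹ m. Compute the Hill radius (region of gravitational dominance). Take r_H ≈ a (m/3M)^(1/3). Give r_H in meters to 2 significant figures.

r_H ≈ a (m/3M)^(1/3)
    = (3.6 × 10⁹) × (6.8 × 10²⁰ / (3 × 7.3 × 10²⁷))^(1/3)
    = 1.1 × 10⁷ m

1.1 × 10⁷ m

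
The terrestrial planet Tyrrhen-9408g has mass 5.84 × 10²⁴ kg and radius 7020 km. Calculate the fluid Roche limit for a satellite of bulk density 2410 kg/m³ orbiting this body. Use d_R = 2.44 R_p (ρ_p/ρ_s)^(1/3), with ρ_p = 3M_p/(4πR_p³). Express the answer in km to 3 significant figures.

20300 km

ρ_p = 3M_p/(4πR_p³) = 3 × (5.84 × 10²⁴) / (4π × (7.02 × 10⁶ m)³) = 4030 kg/m³
d_R = 2.44 × 7020 km × (4030/2410)^(1/3)
    = 20300 km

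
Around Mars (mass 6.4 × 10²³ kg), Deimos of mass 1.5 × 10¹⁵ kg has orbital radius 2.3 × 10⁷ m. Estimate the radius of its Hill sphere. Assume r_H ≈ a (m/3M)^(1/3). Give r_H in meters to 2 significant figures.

r_H ≈ a (m/3M)^(1/3)
    = (2.3 × 10⁷) × (1.5 × 10¹⁵ / (3 × 6.4 × 10²³))^(1/3)
    = 2.1 × 10⁴ m

2.1 × 10⁴ m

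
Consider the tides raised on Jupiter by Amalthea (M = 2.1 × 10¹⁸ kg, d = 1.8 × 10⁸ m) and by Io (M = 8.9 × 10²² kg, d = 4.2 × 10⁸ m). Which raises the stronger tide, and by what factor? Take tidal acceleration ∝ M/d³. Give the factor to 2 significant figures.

Io, by a factor of ≈ 3300

Tidal acceleration ∝ M/d³, so compare M/d³ for each.
Amalthea: (2.1 × 10¹⁸) / (1.8 × 10⁸)³ = 3.601 × 10⁻⁷
Io: (8.9 × 10²²) / (4.2 × 10⁸)³ = 1.201 × 10⁻³
Ratio (larger/smaller) = 3300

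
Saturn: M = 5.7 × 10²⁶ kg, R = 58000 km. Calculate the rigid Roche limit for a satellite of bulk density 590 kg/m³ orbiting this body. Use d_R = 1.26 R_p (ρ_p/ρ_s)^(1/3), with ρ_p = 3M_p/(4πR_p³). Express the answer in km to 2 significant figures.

ρ_p = 3M_p/(4πR_p³) = 3 × (5.7 × 10²⁶) / (4π × (5.8 × 10⁷ m)³) = 700 kg/m³
d_R = 1.26 × 58000 km × (700/590)^(1/3)
    = 77000 km

77000 km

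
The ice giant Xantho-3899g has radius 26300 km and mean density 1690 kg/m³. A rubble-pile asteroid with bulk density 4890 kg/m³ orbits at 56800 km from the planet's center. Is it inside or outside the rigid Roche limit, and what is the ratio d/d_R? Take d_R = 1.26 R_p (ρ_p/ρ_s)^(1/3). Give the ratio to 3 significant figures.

outside; d/d_R ≈ 2.44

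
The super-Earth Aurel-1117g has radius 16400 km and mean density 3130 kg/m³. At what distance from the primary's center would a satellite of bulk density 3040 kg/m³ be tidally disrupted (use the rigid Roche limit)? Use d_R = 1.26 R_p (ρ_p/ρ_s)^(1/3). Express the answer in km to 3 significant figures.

20900 km

d_R = 1.26 × 16400 km × (3130/3040)^(1/3)
    = 20900 km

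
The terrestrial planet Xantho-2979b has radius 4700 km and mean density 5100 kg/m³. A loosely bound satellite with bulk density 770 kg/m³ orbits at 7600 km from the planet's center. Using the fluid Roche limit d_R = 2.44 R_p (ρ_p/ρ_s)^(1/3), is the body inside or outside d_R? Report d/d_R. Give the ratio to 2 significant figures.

d_R = 2.44 × (4700 km) × (5100/770)^(1/3) = 21540 km
d/d_R = (7600) / (21540) = 0.35
Since d/d_R < 1, the body is inside the Roche limit.

inside; d/d_R ≈ 0.35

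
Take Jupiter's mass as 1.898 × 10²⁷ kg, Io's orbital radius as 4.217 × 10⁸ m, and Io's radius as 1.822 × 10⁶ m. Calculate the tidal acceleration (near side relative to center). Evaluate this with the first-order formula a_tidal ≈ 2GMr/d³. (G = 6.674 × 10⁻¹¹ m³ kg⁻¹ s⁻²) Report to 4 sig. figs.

6.155 × 10⁻³ m/s²

Δa = 2GMr/d³
   = 2 × (6.674 × 10⁻¹¹) × (1.898 × 10²⁷) × (1.822 × 10⁶) / (4.217 × 10⁸)³
   = 6.155 × 10⁻³ m/s²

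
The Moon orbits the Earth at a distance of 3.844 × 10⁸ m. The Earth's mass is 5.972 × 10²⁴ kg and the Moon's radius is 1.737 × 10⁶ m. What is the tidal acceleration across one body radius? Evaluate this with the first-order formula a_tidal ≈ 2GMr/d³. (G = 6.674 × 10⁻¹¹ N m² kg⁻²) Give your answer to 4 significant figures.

The tidal stretch is the gradient of GM/d² times the body's extent r, hence the 1/d³ dependence.
Δa = 2GMr/d³
   = 2 × (6.674 × 10⁻¹¹) × (5.972 × 10²⁴) × (1.737 × 10⁶) / (3.844 × 10⁸)³
   = 2.438 × 10⁻⁵ m/s²

2.438 × 10⁻⁵ m/s²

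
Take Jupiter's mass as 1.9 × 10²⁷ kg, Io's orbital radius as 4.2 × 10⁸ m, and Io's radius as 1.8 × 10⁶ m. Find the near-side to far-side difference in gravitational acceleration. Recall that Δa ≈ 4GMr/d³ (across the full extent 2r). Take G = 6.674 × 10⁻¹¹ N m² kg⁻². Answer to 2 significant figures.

Δa = 4GMr/d³
   = 4 × (6.674 × 10⁻¹¹) × (1.9 × 10²⁷) × (1.8 × 10⁶) / (4.2 × 10⁸)³
   = 1.2 × 10⁻² m/s²

1.2 × 10⁻² m/s²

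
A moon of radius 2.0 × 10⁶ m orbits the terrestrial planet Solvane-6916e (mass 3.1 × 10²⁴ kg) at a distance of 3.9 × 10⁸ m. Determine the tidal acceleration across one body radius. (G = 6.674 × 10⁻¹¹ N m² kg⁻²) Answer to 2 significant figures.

Δg = 2GMr/d³
   = 2 × (6.674 × 10⁻¹¹) × (3.1 × 10²⁴) × (2.0 × 10⁶) / (3.9 × 10⁸)³
   = 1.4 × 10⁻⁵ m/s²

1.4 × 10⁻⁵ m/s²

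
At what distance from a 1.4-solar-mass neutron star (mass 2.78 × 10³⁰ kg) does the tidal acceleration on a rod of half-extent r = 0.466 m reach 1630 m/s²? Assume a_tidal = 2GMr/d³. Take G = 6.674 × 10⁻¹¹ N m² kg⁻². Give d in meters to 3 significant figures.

4.73 × 10⁵ m

2GMr/d³ = a_tidal  ⇒  d = (2GMr / a_tidal)^(1/3)
d = (2 × 6.674×10⁻¹¹ × (2.78 × 10³⁰) × (0.466) / (1630))^(1/3)
  = 4.73 × 10⁵ m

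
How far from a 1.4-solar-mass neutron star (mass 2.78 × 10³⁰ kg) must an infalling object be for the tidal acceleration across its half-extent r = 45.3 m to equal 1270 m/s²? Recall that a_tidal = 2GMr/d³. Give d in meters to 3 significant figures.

2.37 × 10⁶ m

2GMr/d³ = a_tidal  ⇒  d = (2GMr / a_tidal)^(1/3)
d = (2 × 6.674×10⁻¹¹ × (2.78 × 10³⁰) × (45.3) / (1270))^(1/3)
  = 2.37 × 10⁶ m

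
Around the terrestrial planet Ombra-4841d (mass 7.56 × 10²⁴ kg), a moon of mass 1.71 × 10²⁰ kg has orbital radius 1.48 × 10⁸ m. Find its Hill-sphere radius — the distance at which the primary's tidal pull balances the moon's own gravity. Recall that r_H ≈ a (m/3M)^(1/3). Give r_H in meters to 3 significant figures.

2.90 × 10⁶ m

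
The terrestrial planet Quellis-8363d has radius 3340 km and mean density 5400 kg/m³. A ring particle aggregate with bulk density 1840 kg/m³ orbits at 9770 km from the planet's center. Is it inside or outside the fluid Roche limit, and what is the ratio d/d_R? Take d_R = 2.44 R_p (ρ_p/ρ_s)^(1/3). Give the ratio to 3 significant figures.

d_R = 2.44 × (3340 km) × (5400/1840)^(1/3) = 11670 km
d/d_R = (9770) / (11670) = 0.837
Since d/d_R < 1, the body is inside the Roche limit.

inside; d/d_R ≈ 0.837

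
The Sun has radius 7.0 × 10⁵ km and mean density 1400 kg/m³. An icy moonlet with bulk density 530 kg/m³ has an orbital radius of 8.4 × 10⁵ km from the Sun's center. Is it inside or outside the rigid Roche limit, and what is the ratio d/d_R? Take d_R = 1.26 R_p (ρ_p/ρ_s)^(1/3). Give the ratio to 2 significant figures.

d_R = 1.26 × (7.0 × 10⁵ km) × (1400/530)^(1/3) = 1.219 × 10⁶ km
d/d_R = (8.4 × 10⁵) / (1.219 × 10⁶) = 0.69
Since d/d_R < 1, the body is inside the Roche limit.

inside; d/d_R ≈ 0.69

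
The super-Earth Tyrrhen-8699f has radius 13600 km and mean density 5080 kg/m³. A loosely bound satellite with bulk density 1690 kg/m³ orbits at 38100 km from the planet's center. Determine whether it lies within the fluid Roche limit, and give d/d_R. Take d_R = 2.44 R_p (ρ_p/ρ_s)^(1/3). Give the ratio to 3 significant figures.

d_R = 2.44 × (13600 km) × (5080/1690)^(1/3) = 47890 km
d/d_R = (38100) / (47890) = 0.796
Since d/d_R < 1, the body is inside the Roche limit.

inside; d/d_R ≈ 0.796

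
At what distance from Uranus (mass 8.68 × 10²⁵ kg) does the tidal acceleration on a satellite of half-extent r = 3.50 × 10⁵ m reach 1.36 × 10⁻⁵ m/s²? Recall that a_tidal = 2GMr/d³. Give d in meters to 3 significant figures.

6.68 × 10⁸ m

2GMr/d³ = a_tidal  ⇒  d = (2GMr / a_tidal)^(1/3)
d = (2 × 6.674×10⁻¹¹ × (8.68 × 10²⁵) × (3.50 × 10⁵) / (1.36 × 10⁻⁵))^(1/3)
  = 6.68 × 10⁸ m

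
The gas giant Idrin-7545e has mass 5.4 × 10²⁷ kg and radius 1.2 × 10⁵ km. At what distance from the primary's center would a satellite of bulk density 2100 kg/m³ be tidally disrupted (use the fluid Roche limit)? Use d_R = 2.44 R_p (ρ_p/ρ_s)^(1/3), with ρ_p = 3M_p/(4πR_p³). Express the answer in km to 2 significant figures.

2.1 × 10⁵ km

ρ_p = 3M_p/(4πR_p³) = 3 × (5.4 × 10²⁷) / (4π × (1.2 × 10⁸ m)³) = 750 kg/m³
d_R = 2.44 × 1.2 × 10⁵ km × (750/2100)^(1/3)
    = 2.1 × 10⁵ km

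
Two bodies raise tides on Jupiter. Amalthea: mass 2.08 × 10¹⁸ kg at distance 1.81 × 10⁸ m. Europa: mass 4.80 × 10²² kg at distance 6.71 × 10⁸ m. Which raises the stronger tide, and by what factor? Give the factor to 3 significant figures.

Europa, by a factor of ≈ 453

The tide-raising term goes as M/d³ (the gradient of a 1/d² field).
Amalthea: (2.08 × 10¹⁸) / (1.81 × 10⁸)³ = 3.508 × 10⁻⁷
Europa: (4.80 × 10²²) / (6.71 × 10⁸)³ = 1.589 × 10⁻⁴
Ratio (larger/smaller) = 453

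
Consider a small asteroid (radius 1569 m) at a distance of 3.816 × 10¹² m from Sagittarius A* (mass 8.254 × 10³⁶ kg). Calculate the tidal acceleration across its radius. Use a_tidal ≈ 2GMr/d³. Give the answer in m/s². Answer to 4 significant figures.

Δa = 2GMr/d³
   = 2 × (6.674 × 10⁻¹¹) × (8.254 × 10³⁶) × (1569) / (3.816 × 10¹²)³
   = 3.111 × 10⁻⁸ m/s²

3.111 × 10⁻⁸ m/s²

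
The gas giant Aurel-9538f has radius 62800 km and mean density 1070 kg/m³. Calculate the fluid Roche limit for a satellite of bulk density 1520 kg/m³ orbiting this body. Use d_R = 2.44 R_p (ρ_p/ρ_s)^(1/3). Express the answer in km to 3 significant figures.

1.36 × 10⁵ km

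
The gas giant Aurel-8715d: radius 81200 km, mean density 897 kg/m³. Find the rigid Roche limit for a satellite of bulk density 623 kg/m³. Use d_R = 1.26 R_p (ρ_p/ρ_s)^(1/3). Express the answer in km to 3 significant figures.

d_R = 1.26 × 81200 km × (897/623)^(1/3)
    = 1.16 × 10⁵ km

1.16 × 10⁵ km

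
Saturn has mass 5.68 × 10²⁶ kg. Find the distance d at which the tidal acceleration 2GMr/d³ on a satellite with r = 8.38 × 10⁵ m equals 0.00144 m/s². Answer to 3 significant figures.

2GMr/d³ = a_tidal  ⇒  d = (2GMr / a_tidal)^(1/3)
d = (2 × 6.674×10⁻¹¹ × (5.68 × 10²⁶) × (8.38 × 10⁵) / (0.00144))^(1/3)
  = 3.53 × 10⁸ m

3.53 × 10⁸ m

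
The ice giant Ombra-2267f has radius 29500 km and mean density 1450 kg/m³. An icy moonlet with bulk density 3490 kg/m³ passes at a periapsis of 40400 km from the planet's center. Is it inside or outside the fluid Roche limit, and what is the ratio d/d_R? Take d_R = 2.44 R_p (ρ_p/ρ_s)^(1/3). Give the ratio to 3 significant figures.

inside; d/d_R ≈ 0.752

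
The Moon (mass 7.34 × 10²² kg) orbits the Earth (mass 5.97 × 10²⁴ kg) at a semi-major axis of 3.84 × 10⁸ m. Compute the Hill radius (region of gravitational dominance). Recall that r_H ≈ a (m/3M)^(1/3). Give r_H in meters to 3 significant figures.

r_H ≈ a (m/3M)^(1/3)
    = (3.84 × 10⁸) × (7.34 × 10²² / (3 × 5.97 × 10²⁴))^(1/3)
    = 6.15 × 10⁷ m

6.15 × 10⁷ m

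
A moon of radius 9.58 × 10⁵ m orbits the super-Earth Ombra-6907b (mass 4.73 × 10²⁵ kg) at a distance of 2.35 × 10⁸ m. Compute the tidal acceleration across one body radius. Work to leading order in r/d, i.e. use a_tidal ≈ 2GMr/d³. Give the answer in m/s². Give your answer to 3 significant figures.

The tidal stretch is the gradient of GM/d² times the body's extent r, hence the 1/d³ dependence.
a_tidal = 2GMr/d³
        = 2 × (6.674 × 10⁻¹¹) × (4.73 × 10²⁵) × (9.58 × 10⁵) / (2.35 × 10⁸)³
        = 4.66 × 10⁻⁴ m/s²

4.66 × 10⁻⁴ m/s²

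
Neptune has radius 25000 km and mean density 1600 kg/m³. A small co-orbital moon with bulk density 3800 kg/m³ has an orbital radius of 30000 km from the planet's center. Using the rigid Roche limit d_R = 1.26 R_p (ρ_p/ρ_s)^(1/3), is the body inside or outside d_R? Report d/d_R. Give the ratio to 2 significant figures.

d_R = 1.26 × (25000 km) × (1600/3800)^(1/3) = 23610 km
d/d_R = (30000) / (23610) = 1.3
Since d/d_R > 1, the body is outside the Roche limit.

outside; d/d_R ≈ 1.3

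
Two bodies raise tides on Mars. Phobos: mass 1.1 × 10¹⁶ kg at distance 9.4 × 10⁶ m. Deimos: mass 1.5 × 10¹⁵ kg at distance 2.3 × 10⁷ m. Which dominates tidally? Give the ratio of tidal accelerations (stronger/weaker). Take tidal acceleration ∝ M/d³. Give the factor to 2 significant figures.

Tidal acceleration ∝ M/d³, so compare M/d³ for each.
Phobos: (1.1 × 10¹⁶) / (9.4 × 10⁶)³ = 1.324 × 10⁻⁵
Deimos: (1.5 × 10¹⁵) / (2.3 × 10⁷)³ = 1.233 × 10⁻⁷
Ratio (larger/smaller) = 110

Phobos, by a factor of ≈ 110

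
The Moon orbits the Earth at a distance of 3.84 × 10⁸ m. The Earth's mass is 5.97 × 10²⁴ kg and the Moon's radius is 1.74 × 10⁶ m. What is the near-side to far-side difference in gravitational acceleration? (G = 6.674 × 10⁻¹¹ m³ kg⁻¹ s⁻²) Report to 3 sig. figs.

The field gradient is 2GM/d³; across the full diameter 2r the difference is 4GMr/d³.
a_tidal = 4GMr/d³
        = 4 × (6.674 × 10⁻¹¹) × (5.97 × 10²⁴) × (1.74 × 10⁶) / (3.84 × 10⁸)³
        = 4.90 × 10⁻⁵ m/s²

4.90 × 10⁻⁵ m/s²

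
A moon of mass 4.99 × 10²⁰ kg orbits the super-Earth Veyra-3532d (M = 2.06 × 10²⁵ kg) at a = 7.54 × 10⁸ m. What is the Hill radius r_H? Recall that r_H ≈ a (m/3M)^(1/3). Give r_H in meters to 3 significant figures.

r_H ≈ a (m/3M)^(1/3)
    = (7.54 × 10⁸) × (4.99 × 10²⁰ / (3 × 2.06 × 10²⁵))^(1/3)
    = 1.51 × 10⁷ m

1.51 × 10⁷ m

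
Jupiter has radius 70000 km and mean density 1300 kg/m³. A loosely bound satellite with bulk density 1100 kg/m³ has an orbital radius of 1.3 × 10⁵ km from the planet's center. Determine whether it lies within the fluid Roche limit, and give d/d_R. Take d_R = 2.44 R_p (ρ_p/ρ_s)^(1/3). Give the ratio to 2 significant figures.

inside; d/d_R ≈ 0.72

d_R = 2.44 × (70000 km) × (1300/1100)^(1/3) = 1.806 × 10⁵ km
d/d_R = (1.3 × 10⁵) / (1.806 × 10⁵) = 0.72
Since d/d_R < 1, the body is inside the Roche limit.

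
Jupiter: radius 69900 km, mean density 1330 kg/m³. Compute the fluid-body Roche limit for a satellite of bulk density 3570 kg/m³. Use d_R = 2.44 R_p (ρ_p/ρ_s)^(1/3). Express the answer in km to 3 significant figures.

1.23 × 10⁵ km

d_R = 2.44 × 69900 km × (1330/3570)^(1/3)
    = 1.23 × 10⁵ km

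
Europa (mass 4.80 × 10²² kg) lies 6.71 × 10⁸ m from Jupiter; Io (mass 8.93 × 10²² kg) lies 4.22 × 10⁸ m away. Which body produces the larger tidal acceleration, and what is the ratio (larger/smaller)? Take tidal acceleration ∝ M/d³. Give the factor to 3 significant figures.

Tidal acceleration ∝ M/d³, so compare M/d³ for each.
Europa: (4.80 × 10²²) / (6.71 × 10⁸)³ = 1.589 × 10⁻⁴
Io: (8.93 × 10²²) / (4.22 × 10⁸)³ = 1.188 × 10⁻³
Ratio (larger/smaller) = 7.48

Io, by a factor of ≈ 7.48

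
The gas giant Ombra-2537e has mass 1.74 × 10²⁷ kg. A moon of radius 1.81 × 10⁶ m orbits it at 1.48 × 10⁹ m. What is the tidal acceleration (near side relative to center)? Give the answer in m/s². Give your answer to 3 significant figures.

1.30 × 10⁻⁴ m/s²

Δg = 2GMr/d³
   = 2 × (6.674 × 10⁻¹¹) × (1.74 × 10²⁷) × (1.81 × 10⁶) / (1.48 × 10⁹)³
   = 1.30 × 10⁻⁴ m/s²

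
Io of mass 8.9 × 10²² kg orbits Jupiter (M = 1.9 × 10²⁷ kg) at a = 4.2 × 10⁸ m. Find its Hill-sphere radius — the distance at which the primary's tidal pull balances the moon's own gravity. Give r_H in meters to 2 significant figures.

1.0 × 10⁷ m

r_H ≈ a (m/3M)^(1/3)
    = (4.2 × 10⁸) × (8.9 × 10²² / (3 × 1.9 × 10²⁷))^(1/3)
    = 1.0 × 10⁷ m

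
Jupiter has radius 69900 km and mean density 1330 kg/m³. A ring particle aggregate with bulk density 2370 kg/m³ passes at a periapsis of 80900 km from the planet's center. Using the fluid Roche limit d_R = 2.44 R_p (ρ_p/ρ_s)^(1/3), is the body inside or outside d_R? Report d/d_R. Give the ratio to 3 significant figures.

d_R = 2.44 × (69900 km) × (1330/2370)^(1/3) = 1.407 × 10⁵ km
d/d_R = (80900) / (1.407 × 10⁵) = 0.575
Since d/d_R < 1, the body is inside the Roche limit.

inside; d/d_R ≈ 0.575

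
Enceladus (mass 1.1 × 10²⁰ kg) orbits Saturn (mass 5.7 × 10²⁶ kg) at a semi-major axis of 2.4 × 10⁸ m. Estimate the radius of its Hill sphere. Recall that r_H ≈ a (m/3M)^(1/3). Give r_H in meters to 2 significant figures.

r_H ≈ a (m/3M)^(1/3)
    = (2.4 × 10⁸) × (1.1 × 10²⁰ / (3 × 5.7 × 10²⁶))^(1/3)
    = 9.6 × 10⁵ m

9.6 × 10⁵ m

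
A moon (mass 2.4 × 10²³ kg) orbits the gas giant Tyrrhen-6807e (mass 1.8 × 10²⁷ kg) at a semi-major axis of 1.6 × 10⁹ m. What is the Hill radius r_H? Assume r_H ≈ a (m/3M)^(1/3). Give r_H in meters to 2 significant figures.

5.7 × 10⁷ m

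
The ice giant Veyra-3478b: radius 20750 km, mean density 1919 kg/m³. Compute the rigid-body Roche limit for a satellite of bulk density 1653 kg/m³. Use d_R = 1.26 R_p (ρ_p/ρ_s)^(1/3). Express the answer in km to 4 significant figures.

27480 km

d_R = 1.26 × 20750 km × (1919/1653)^(1/3)
    = 27480 km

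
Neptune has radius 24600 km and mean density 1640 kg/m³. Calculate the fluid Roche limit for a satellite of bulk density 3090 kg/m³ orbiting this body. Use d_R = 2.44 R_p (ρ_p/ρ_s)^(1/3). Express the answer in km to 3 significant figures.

48600 km

d_R = 2.44 × 24600 km × (1640/3090)^(1/3)
    = 48600 km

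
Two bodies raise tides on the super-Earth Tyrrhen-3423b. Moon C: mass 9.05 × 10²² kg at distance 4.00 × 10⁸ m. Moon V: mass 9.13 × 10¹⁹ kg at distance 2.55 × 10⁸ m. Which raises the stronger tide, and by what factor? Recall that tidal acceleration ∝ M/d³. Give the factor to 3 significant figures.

Compare M/d³ for the two perturbers:
Moon C: (9.05 × 10²²) / (4.00 × 10⁸)³ = 1.414 × 10⁻³
Moon V: (9.13 × 10¹⁹) / (2.55 × 10⁸)³ = 5.506 × 10⁻⁶
Ratio (larger/smaller) = 257

Moon C, by a factor of ≈ 257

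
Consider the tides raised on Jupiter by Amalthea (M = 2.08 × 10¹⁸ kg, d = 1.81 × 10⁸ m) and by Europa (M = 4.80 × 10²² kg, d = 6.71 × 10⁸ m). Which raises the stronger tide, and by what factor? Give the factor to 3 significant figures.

Europa, by a factor of ≈ 453

Compare M/d³ for the two perturbers:
Amalthea: (2.08 × 10¹⁸) / (1.81 × 10⁸)³ = 3.508 × 10⁻⁷
Europa: (4.80 × 10²²) / (6.71 × 10⁸)³ = 1.589 × 10⁻⁴
Ratio (larger/smaller) = 453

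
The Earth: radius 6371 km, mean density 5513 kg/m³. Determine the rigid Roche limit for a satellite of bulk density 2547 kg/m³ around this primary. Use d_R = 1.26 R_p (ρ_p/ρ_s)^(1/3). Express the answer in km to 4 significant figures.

10380 km

d_R = 1.26 × 6371 km × (5513/2547)^(1/3)
    = 10380 km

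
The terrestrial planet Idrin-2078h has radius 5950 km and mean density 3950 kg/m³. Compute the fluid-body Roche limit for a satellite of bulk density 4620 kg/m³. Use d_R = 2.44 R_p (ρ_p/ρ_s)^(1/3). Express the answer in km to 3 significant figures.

13800 km

d_R = 2.44 × 5950 km × (3950/4620)^(1/3)
    = 13800 km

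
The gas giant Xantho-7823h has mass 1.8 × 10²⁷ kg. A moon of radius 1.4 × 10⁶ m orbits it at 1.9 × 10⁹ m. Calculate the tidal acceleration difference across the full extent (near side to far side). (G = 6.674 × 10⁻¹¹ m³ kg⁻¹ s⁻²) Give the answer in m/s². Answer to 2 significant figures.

Δa = 4GMr/d³
   = 4 × (6.674 × 10⁻¹¹) × (1.8 × 10²⁷) × (1.4 × 10⁶) / (1.9 × 10⁹)³
   = 9.8 × 10⁻⁵ m/s²

9.8 × 10⁻⁵ m/s²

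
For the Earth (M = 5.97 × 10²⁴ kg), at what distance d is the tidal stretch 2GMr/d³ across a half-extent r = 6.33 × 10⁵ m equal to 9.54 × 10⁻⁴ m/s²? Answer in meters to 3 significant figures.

8.09 × 10⁷ m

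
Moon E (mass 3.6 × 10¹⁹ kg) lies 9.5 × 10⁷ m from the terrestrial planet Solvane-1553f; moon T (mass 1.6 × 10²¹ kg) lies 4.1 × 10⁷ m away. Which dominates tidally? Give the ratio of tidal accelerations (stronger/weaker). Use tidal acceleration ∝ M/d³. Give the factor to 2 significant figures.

Tidal acceleration ∝ M/d³, so compare M/d³ for each.
Moon E: (3.6 × 10¹⁹) / (9.5 × 10⁷)³ = 4.199 × 10⁻⁵
Moon T: (1.6 × 10²¹) / (4.1 × 10⁷)³ = 2.321 × 10⁻²
Ratio (larger/smaller) = 550

Moon T, by a factor of ≈ 550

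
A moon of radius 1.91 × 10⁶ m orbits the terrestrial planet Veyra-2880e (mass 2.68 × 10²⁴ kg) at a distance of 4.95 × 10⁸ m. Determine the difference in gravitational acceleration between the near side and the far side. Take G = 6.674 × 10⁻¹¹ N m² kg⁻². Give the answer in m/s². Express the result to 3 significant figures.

1.13 × 10⁻⁵ m/s²

The field gradient is 2GM/d³; across the full diameter 2r the difference is 4GMr/d³.
a_tidal = 4GMr/d³
        = 4 × (6.674 × 10⁻¹¹) × (2.68 × 10²⁴) × (1.91 × 10⁶) / (4.95 × 10⁸)³
        = 1.13 × 10⁻⁵ m/s²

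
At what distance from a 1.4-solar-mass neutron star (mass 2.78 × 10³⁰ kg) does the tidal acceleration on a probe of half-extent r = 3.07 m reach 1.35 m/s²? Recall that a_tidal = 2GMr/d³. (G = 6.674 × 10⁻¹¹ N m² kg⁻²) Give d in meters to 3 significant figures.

2GMr/d³ = a_tidal  ⇒  d = (2GMr / a_tidal)^(1/3)
d = (2 × 6.674×10⁻¹¹ × (2.78 × 10³⁰) × (3.07) / (1.35))^(1/3)
  = 9.45 × 10⁶ m

9.45 × 10⁶ m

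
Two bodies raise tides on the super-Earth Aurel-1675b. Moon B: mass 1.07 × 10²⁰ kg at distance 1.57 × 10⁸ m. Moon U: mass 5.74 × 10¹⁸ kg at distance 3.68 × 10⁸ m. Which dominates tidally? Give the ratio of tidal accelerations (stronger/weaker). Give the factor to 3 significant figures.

Moon B, by a factor of ≈ 240

The tide-raising term goes as M/d³ (the gradient of a 1/d² field).
Moon B: (1.07 × 10²⁰) / (1.57 × 10⁸)³ = 2.765 × 10⁻⁵
Moon U: (5.74 × 10¹⁸) / (3.68 × 10⁸)³ = 1.152 × 10⁻⁷
Ratio (larger/smaller) = 240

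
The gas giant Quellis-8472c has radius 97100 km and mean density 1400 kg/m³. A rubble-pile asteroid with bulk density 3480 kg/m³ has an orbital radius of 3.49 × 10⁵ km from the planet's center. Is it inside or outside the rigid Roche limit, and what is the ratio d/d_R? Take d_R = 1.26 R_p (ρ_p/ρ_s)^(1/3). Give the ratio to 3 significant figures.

d_R = 1.26 × (97100 km) × (1400/3480)^(1/3) = 90320 km
d/d_R = (3.49 × 10⁵) / (90320) = 3.86
Since d/d_R > 1, the body is outside the Roche limit.

outside; d/d_R ≈ 3.86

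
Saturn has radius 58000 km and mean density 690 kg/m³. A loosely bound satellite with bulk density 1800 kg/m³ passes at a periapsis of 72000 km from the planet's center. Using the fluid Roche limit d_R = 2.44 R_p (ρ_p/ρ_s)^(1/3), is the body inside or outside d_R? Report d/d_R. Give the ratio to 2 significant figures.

inside; d/d_R ≈ 0.70

d_R = 2.44 × (58000 km) × (690/1800)^(1/3) = 1.028 × 10⁵ km
d/d_R = (72000) / (1.028 × 10⁵) = 0.70
Since d/d_R < 1, the body is inside the Roche limit.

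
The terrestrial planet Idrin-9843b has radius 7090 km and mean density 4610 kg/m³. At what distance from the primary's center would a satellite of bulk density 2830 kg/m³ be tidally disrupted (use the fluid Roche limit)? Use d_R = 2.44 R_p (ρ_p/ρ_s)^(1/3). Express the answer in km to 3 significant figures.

20400 km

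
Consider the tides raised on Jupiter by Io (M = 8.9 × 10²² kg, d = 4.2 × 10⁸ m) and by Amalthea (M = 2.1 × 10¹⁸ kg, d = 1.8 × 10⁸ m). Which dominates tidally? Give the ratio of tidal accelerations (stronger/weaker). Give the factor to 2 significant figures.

Io, by a factor of ≈ 3300

The tide-raising term goes as M/d³ (the gradient of a 1/d² field).
Io: (8.9 × 10²²) / (4.2 × 10⁸)³ = 1.201 × 10⁻³
Amalthea: (2.1 × 10¹⁸) / (1.8 × 10⁸)³ = 3.601 × 10⁻⁷
Ratio (larger/smaller) = 3300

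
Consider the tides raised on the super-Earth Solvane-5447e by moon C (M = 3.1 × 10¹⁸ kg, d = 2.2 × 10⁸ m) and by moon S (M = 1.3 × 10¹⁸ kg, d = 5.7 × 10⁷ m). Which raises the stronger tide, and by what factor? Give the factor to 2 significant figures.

Compare M/d³ for the two perturbers:
Moon C: (3.1 × 10¹⁸) / (2.2 × 10⁸)³ = 2.911 × 10⁻⁷
Moon S: (1.3 × 10¹⁸) / (5.7 × 10⁷)³ = 7.020 × 10⁻⁶
Ratio (larger/smaller) = 24

Moon S, by a factor of ≈ 24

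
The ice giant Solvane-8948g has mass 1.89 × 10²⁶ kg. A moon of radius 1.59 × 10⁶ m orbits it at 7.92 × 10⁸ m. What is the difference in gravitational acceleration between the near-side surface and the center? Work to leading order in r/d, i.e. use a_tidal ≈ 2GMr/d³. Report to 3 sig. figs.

Differencing GM/(d−r)² and GM/d² to first order in r/d gives 2GMr/d³.
Δa = 2GMr/d³
   = 2 × (6.674 × 10⁻¹¹) × (1.89 × 10²⁶) × (1.59 × 10⁶) / (7.92 × 10⁸)³
   = 8.07 × 10⁻⁵ m/s²

8.07 × 10⁻⁵ m/s²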